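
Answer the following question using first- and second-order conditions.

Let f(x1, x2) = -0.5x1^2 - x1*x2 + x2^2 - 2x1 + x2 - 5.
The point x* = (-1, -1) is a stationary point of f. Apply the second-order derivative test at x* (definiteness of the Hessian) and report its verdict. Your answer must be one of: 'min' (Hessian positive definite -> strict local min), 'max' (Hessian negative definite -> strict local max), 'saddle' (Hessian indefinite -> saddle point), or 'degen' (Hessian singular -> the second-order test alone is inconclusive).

Compute the Hessian H = grad^2 f:
  H = [[-1, -1], [-1, 2]]
Verify stationarity: grad f(x*) = H x* + g = (0, 0).
Eigenvalues of H: -1.3028, 2.3028.
Eigenvalues have mixed signs, so H is indefinite -> x* is a saddle point.

saddle


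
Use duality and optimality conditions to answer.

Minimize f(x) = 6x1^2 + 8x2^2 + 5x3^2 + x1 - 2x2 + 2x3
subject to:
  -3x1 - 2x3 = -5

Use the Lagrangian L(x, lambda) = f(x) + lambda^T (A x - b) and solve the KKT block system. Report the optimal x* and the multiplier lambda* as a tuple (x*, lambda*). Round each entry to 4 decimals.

Form the Lagrangian:
  L(x, lambda) = (1/2) x^T Q x + c^T x + lambda^T (A x - b)
Stationarity (grad_x L = 0): Q x + c + A^T lambda = 0.
Primal feasibility: A x = b.

This gives the KKT block system:
  [ Q   A^T ] [ x     ]   [-c ]
  [ A    0  ] [ lambda ] = [ b ]

Solving the linear system:
  x*      = (1.1449, 0.125, 0.7826)
  lambda* = (4.913)
  f(x*)   = 13.5127

x* = (1.1449, 0.125, 0.7826), lambda* = (4.913)


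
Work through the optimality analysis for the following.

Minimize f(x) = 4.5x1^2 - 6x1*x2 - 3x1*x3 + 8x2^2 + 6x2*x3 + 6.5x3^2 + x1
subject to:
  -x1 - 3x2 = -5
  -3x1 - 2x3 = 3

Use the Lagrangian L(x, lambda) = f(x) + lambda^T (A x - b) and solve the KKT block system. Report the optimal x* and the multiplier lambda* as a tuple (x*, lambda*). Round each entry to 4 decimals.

Form the Lagrangian:
  L(x, lambda) = (1/2) x^T Q x + c^T x + lambda^T (A x - b)
Stationarity (grad_x L = 0): Q x + c + A^T lambda = 0.
Primal feasibility: A x = b.

This gives the KKT block system:
  [ Q   A^T ] [ x     ]   [-c ]
  [ A    0  ] [ lambda ] = [ b ]

Solving the linear system:
  x*      = (-0.0654, 1.6885, -1.4019)
  lambda* = (6.3322, -3.9487)
  f(x*)   = 21.7209

x* = (-0.0654, 1.6885, -1.4019), lambda* = (6.3322, -3.9487)


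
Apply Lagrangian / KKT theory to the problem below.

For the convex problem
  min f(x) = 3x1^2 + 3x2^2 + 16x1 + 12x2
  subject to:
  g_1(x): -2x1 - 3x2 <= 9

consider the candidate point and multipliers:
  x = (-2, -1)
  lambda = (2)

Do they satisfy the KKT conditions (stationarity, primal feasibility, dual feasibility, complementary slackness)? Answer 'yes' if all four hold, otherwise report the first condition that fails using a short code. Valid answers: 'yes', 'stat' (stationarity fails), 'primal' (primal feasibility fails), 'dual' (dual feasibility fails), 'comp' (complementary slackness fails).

Gradient of f: grad f(x) = Q x + c = (4, 6)
Constraint values g_i(x) = a_i^T x - b_i:
  g_1((-2, -1)) = -2
Stationarity residual: grad f(x) + sum_i lambda_i a_i = (0, 0)
  -> stationarity OK
Primal feasibility (all g_i <= 0): OK
Dual feasibility (all lambda_i >= 0): OK
Complementary slackness (lambda_i * g_i(x) = 0 for all i): FAILS

Verdict: the first failing condition is complementary_slackness -> comp.

comp


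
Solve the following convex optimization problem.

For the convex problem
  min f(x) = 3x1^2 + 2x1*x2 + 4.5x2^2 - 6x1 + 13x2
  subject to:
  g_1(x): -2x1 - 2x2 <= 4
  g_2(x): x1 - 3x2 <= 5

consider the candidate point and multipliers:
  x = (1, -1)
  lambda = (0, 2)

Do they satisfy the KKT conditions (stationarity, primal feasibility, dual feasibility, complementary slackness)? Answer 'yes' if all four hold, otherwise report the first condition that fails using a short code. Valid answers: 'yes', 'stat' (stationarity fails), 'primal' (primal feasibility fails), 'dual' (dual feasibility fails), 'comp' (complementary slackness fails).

Gradient of f: grad f(x) = Q x + c = (-2, 6)
Constraint values g_i(x) = a_i^T x - b_i:
  g_1((1, -1)) = -4
  g_2((1, -1)) = -1
Stationarity residual: grad f(x) + sum_i lambda_i a_i = (0, 0)
  -> stationarity OK
Primal feasibility (all g_i <= 0): OK
Dual feasibility (all lambda_i >= 0): OK
Complementary slackness (lambda_i * g_i(x) = 0 for all i): FAILS

Verdict: the first failing condition is complementary_slackness -> comp.

comp


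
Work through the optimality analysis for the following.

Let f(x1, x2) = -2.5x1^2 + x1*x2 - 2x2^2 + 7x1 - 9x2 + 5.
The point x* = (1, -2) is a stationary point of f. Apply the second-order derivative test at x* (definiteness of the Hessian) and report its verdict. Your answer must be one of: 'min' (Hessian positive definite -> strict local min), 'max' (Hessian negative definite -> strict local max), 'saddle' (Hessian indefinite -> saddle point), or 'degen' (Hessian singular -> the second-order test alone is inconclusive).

Compute the Hessian H = grad^2 f:
  H = [[-5, 1], [1, -4]]
Verify stationarity: grad f(x*) = H x* + g = (0, 0).
Eigenvalues of H: -5.618, -3.382.
Both eigenvalues < 0, so H is negative definite -> x* is a strict local max.

max


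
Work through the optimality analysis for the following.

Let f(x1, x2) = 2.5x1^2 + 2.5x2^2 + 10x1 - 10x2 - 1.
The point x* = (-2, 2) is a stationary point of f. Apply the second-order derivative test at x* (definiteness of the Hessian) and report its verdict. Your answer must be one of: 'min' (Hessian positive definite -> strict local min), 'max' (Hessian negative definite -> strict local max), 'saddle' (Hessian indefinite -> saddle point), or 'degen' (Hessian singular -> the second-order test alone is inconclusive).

Compute the Hessian H = grad^2 f:
  H = [[5, 0], [0, 5]]
Verify stationarity: grad f(x*) = H x* + g = (0, 0).
Eigenvalues of H: 5, 5.
Both eigenvalues > 0, so H is positive definite -> x* is a strict local min.

min


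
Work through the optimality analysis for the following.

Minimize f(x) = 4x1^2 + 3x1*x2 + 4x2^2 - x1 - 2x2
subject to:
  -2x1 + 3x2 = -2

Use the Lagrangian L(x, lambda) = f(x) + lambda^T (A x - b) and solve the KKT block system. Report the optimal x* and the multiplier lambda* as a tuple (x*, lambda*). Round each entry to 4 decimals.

Form the Lagrangian:
  L(x, lambda) = (1/2) x^T Q x + c^T x + lambda^T (A x - b)
Stationarity (grad_x L = 0): Q x + c + A^T lambda = 0.
Primal feasibility: A x = b.

This gives the KKT block system:
  [ Q   A^T ] [ x     ]   [-c ]
  [ A    0  ] [ lambda ] = [ b ]

Solving the linear system:
  x*      = (0.5071, -0.3286)
  lambda* = (1.0357)
  f(x*)   = 1.1107

x* = (0.5071, -0.3286), lambda* = (1.0357)


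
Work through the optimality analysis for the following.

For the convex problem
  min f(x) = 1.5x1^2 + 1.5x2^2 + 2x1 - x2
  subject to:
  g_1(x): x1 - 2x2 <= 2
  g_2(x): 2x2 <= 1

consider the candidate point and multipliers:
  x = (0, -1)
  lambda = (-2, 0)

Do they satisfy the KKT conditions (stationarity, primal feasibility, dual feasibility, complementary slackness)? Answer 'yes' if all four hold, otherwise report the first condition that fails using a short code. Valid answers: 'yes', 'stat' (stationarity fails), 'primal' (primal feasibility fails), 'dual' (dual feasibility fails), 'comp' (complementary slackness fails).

Gradient of f: grad f(x) = Q x + c = (2, -4)
Constraint values g_i(x) = a_i^T x - b_i:
  g_1((0, -1)) = 0
  g_2((0, -1)) = -3
Stationarity residual: grad f(x) + sum_i lambda_i a_i = (0, 0)
  -> stationarity OK
Primal feasibility (all g_i <= 0): OK
Dual feasibility (all lambda_i >= 0): FAILS
Complementary slackness (lambda_i * g_i(x) = 0 for all i): OK

Verdict: the first failing condition is dual_feasibility -> dual.

dual


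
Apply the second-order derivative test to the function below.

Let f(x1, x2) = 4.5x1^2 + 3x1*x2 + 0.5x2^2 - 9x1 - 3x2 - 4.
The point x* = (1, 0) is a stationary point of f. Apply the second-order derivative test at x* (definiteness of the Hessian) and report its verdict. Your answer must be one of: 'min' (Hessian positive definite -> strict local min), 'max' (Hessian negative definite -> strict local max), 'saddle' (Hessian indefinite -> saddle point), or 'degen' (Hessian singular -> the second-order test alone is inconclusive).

Compute the Hessian H = grad^2 f:
  H = [[9, 3], [3, 1]]
Verify stationarity: grad f(x*) = H x* + g = (0, 0).
Eigenvalues of H: 0, 10.
H has a zero eigenvalue (singular; positive semidefinite but not definite), so H is neither positive definite, negative definite, nor indefinite. The second-order test alone is inconclusive -> degen.
(Indeed, f is constant along the null direction of H through x*, so x* is not a strict local extremum.)

degen


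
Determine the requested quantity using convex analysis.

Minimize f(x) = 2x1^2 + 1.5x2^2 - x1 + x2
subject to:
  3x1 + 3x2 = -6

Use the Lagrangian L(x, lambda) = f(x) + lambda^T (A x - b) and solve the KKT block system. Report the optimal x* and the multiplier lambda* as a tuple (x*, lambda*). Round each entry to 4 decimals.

Form the Lagrangian:
  L(x, lambda) = (1/2) x^T Q x + c^T x + lambda^T (A x - b)
Stationarity (grad_x L = 0): Q x + c + A^T lambda = 0.
Primal feasibility: A x = b.

This gives the KKT block system:
  [ Q   A^T ] [ x     ]   [-c ]
  [ A    0  ] [ lambda ] = [ b ]

Solving the linear system:
  x*      = (-0.5714, -1.4286)
  lambda* = (1.0952)
  f(x*)   = 2.8571

x* = (-0.5714, -1.4286), lambda* = (1.0952)


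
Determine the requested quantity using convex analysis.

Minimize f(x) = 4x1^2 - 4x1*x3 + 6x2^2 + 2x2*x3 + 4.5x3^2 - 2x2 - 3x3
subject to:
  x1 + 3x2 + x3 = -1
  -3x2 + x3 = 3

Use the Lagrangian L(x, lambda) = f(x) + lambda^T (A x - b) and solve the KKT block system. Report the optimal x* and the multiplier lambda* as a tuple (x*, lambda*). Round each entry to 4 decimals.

Form the Lagrangian:
  L(x, lambda) = (1/2) x^T Q x + c^T x + lambda^T (A x - b)
Stationarity (grad_x L = 0): Q x + c + A^T lambda = 0.
Primal feasibility: A x = b.

This gives the KKT block system:
  [ Q   A^T ] [ x     ]   [-c ]
  [ A    0  ] [ lambda ] = [ b ]

Solving the linear system:
  x*      = (0.3352, -0.7225, 0.8324)
  lambda* = (0.648, -2.3538)
  f(x*)   = 3.3287

x* = (0.3352, -0.7225, 0.8324), lambda* = (0.648, -2.3538)


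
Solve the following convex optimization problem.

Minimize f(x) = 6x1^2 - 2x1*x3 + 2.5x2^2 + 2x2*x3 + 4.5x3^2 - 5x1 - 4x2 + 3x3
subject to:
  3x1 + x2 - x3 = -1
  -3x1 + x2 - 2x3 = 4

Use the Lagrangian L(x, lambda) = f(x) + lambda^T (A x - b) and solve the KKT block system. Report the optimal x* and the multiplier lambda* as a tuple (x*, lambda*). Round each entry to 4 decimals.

Form the Lagrangian:
  L(x, lambda) = (1/2) x^T Q x + c^T x + lambda^T (A x - b)
Stationarity (grad_x L = 0): Q x + c + A^T lambda = 0.
Primal feasibility: A x = b.

This gives the KKT block system:
  [ Q   A^T ] [ x     ]   [-c ]
  [ A    0  ] [ lambda ] = [ b ]

Solving the linear system:
  x*      = (-0.739, 0.6514, -0.5657)
  lambda* = (3.0601, -1.1855)
  f(x*)   = 3.5973

x* = (-0.739, 0.6514, -0.5657), lambda* = (3.0601, -1.1855)


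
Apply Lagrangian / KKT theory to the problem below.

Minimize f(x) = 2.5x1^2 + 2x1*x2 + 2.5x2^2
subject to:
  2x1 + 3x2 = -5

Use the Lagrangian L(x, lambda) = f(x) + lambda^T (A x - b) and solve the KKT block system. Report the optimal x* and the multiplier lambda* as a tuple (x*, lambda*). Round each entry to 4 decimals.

Form the Lagrangian:
  L(x, lambda) = (1/2) x^T Q x + c^T x + lambda^T (A x - b)
Stationarity (grad_x L = 0): Q x + c + A^T lambda = 0.
Primal feasibility: A x = b.

This gives the KKT block system:
  [ Q   A^T ] [ x     ]   [-c ]
  [ A    0  ] [ lambda ] = [ b ]

Solving the linear system:
  x*      = (-0.4878, -1.3415)
  lambda* = (2.561)
  f(x*)   = 6.4024

x* = (-0.4878, -1.3415), lambda* = (2.561)


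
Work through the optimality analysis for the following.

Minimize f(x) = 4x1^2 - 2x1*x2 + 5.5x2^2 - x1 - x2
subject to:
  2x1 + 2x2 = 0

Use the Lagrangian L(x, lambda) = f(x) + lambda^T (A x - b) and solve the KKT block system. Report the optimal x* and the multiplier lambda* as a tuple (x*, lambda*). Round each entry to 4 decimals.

Form the Lagrangian:
  L(x, lambda) = (1/2) x^T Q x + c^T x + lambda^T (A x - b)
Stationarity (grad_x L = 0): Q x + c + A^T lambda = 0.
Primal feasibility: A x = b.

This gives the KKT block system:
  [ Q   A^T ] [ x     ]   [-c ]
  [ A    0  ] [ lambda ] = [ b ]

Solving the linear system:
  x*      = (0, 0)
  lambda* = (0.5)
  f(x*)   = 0

x* = (0, 0), lambda* = (0.5)


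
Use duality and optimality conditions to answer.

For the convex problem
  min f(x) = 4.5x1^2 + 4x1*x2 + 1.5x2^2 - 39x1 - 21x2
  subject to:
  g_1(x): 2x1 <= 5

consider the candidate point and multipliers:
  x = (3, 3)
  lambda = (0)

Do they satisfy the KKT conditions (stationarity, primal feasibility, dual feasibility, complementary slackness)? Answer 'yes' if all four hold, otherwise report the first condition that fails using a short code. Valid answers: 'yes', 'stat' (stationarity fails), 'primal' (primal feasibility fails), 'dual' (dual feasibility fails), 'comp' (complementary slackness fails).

Gradient of f: grad f(x) = Q x + c = (0, 0)
Constraint values g_i(x) = a_i^T x - b_i:
  g_1((3, 3)) = 1
Stationarity residual: grad f(x) + sum_i lambda_i a_i = (0, 0)
  -> stationarity OK
Primal feasibility (all g_i <= 0): FAILS
Dual feasibility (all lambda_i >= 0): OK
Complementary slackness (lambda_i * g_i(x) = 0 for all i): OK

Verdict: the first failing condition is primal_feasibility -> primal.

primal


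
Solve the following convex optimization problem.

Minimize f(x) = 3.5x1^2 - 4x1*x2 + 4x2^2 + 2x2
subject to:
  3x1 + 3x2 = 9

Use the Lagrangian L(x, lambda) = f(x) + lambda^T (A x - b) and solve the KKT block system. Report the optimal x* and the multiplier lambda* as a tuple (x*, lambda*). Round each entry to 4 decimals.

Form the Lagrangian:
  L(x, lambda) = (1/2) x^T Q x + c^T x + lambda^T (A x - b)
Stationarity (grad_x L = 0): Q x + c + A^T lambda = 0.
Primal feasibility: A x = b.

This gives the KKT block system:
  [ Q   A^T ] [ x     ]   [-c ]
  [ A    0  ] [ lambda ] = [ b ]

Solving the linear system:
  x*      = (1.6522, 1.3478)
  lambda* = (-2.058)
  f(x*)   = 10.6087

x* = (1.6522, 1.3478), lambda* = (-2.058)


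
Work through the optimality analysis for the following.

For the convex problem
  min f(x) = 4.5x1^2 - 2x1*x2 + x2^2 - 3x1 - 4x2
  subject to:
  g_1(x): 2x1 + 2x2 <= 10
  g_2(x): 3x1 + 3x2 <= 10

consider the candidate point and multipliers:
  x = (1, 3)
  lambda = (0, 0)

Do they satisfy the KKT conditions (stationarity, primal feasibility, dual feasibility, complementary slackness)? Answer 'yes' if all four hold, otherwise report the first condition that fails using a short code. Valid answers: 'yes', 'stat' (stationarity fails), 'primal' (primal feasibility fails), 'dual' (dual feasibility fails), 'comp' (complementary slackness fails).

Gradient of f: grad f(x) = Q x + c = (0, 0)
Constraint values g_i(x) = a_i^T x - b_i:
  g_1((1, 3)) = -2
  g_2((1, 3)) = 2
Stationarity residual: grad f(x) + sum_i lambda_i a_i = (0, 0)
  -> stationarity OK
Primal feasibility (all g_i <= 0): FAILS
Dual feasibility (all lambda_i >= 0): OK
Complementary slackness (lambda_i * g_i(x) = 0 for all i): OK

Verdict: the first failing condition is primal_feasibility -> primal.

primal


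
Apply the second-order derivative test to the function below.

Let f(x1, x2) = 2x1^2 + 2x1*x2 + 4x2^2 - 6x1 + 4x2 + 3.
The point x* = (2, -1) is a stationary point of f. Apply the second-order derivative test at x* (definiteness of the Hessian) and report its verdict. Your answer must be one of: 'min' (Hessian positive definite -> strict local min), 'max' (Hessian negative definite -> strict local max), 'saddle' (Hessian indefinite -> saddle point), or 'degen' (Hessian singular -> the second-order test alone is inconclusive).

Compute the Hessian H = grad^2 f:
  H = [[4, 2], [2, 8]]
Verify stationarity: grad f(x*) = H x* + g = (0, 0).
Eigenvalues of H: 3.1716, 8.8284.
Both eigenvalues > 0, so H is positive definite -> x* is a strict local min.

min


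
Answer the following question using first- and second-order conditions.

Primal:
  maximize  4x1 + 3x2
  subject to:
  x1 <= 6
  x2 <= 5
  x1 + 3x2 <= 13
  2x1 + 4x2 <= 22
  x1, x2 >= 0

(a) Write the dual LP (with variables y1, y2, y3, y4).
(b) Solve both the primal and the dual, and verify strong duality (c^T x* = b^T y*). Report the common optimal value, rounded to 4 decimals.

The standard primal-dual pair for 'max c^T x s.t. A x <= b, x >= 0' is:
  Dual:  min b^T y  s.t.  A^T y >= c,  y >= 0.

So the dual LP is:
  minimize  6y1 + 5y2 + 13y3 + 22y4
  subject to:
    y1 + y3 + 2y4 >= 4
    y2 + 3y3 + 4y4 >= 3
    y1, y2, y3, y4 >= 0

Solving the primal: x* = (6, 2.3333).
  primal value c^T x* = 31.
Solving the dual: y* = (3, 0, 1, 0).
  dual value b^T y* = 31.
Strong duality: c^T x* = b^T y*. Confirmed.

31


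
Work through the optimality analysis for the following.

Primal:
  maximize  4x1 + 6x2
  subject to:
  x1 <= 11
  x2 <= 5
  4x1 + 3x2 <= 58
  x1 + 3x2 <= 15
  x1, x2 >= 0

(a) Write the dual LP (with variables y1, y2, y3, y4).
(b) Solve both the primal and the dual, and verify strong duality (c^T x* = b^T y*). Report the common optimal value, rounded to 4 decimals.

The standard primal-dual pair for 'max c^T x s.t. A x <= b, x >= 0' is:
  Dual:  min b^T y  s.t.  A^T y >= c,  y >= 0.

So the dual LP is:
  minimize  11y1 + 5y2 + 58y3 + 15y4
  subject to:
    y1 + 4y3 + y4 >= 4
    y2 + 3y3 + 3y4 >= 6
    y1, y2, y3, y4 >= 0

Solving the primal: x* = (11, 1.3333).
  primal value c^T x* = 52.
Solving the dual: y* = (2, 0, 0, 2).
  dual value b^T y* = 52.
Strong duality: c^T x* = b^T y*. Confirmed.

52


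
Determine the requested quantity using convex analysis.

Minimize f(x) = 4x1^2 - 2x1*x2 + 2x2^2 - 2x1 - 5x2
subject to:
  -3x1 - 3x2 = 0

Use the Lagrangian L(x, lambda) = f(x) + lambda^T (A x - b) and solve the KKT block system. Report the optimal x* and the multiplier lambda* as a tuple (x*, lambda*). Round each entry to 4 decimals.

Form the Lagrangian:
  L(x, lambda) = (1/2) x^T Q x + c^T x + lambda^T (A x - b)
Stationarity (grad_x L = 0): Q x + c + A^T lambda = 0.
Primal feasibility: A x = b.

This gives the KKT block system:
  [ Q   A^T ] [ x     ]   [-c ]
  [ A    0  ] [ lambda ] = [ b ]

Solving the linear system:
  x*      = (-0.1875, 0.1875)
  lambda* = (-1.2917)
  f(x*)   = -0.2812

x* = (-0.1875, 0.1875), lambda* = (-1.2917)


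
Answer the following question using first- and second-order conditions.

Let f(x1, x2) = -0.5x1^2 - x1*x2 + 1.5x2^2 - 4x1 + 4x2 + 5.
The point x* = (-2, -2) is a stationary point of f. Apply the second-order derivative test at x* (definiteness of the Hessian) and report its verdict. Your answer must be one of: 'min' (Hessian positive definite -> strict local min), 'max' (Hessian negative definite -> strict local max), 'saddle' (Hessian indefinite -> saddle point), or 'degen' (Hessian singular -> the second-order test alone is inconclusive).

Compute the Hessian H = grad^2 f:
  H = [[-1, -1], [-1, 3]]
Verify stationarity: grad f(x*) = H x* + g = (0, 0).
Eigenvalues of H: -1.2361, 3.2361.
Eigenvalues have mixed signs, so H is indefinite -> x* is a saddle point.

saddle


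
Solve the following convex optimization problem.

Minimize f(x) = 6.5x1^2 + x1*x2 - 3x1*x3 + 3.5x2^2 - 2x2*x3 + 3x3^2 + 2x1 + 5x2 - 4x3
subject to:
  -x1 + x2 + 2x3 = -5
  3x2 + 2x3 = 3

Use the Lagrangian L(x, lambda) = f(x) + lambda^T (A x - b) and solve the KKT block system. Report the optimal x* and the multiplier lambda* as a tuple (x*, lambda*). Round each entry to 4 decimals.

Form the Lagrangian:
  L(x, lambda) = (1/2) x^T Q x + c^T x + lambda^T (A x - b)
Stationarity (grad_x L = 0): Q x + c + A^T lambda = 0.
Primal feasibility: A x = b.

This gives the KKT block system:
  [ Q   A^T ] [ x     ]   [-c ]
  [ A    0  ] [ lambda ] = [ b ]

Solving the linear system:
  x*      = (2.177, 2.9115, -2.8673)
  lambda* = (41.8142, -25.0354)
  f(x*)   = 157.2788

x* = (2.177, 2.9115, -2.8673), lambda* = (41.8142, -25.0354)


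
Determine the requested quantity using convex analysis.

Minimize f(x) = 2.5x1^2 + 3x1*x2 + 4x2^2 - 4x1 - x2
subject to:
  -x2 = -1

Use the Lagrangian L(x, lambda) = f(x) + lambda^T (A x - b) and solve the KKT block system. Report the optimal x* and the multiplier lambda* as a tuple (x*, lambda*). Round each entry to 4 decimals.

Form the Lagrangian:
  L(x, lambda) = (1/2) x^T Q x + c^T x + lambda^T (A x - b)
Stationarity (grad_x L = 0): Q x + c + A^T lambda = 0.
Primal feasibility: A x = b.

This gives the KKT block system:
  [ Q   A^T ] [ x     ]   [-c ]
  [ A    0  ] [ lambda ] = [ b ]

Solving the linear system:
  x*      = (0.2, 1)
  lambda* = (7.6)
  f(x*)   = 2.9

x* = (0.2, 1), lambda* = (7.6)


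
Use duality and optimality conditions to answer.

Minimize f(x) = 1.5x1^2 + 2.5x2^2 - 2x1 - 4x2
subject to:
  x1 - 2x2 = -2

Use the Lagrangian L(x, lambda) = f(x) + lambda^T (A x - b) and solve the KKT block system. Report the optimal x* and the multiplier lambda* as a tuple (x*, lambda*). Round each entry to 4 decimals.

Form the Lagrangian:
  L(x, lambda) = (1/2) x^T Q x + c^T x + lambda^T (A x - b)
Stationarity (grad_x L = 0): Q x + c + A^T lambda = 0.
Primal feasibility: A x = b.

This gives the KKT block system:
  [ Q   A^T ] [ x     ]   [-c ]
  [ A    0  ] [ lambda ] = [ b ]

Solving the linear system:
  x*      = (0.3529, 1.1765)
  lambda* = (0.9412)
  f(x*)   = -1.7647

x* = (0.3529, 1.1765), lambda* = (0.9412)


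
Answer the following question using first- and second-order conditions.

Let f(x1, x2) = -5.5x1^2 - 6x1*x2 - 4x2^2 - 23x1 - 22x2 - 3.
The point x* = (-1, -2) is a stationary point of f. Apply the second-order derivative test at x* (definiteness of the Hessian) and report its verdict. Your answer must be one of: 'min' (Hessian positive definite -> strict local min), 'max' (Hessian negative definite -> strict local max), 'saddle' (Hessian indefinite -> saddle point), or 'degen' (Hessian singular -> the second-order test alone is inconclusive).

Compute the Hessian H = grad^2 f:
  H = [[-11, -6], [-6, -8]]
Verify stationarity: grad f(x*) = H x* + g = (0, 0).
Eigenvalues of H: -15.6847, -3.3153.
Both eigenvalues < 0, so H is negative definite -> x* is a strict local max.

max


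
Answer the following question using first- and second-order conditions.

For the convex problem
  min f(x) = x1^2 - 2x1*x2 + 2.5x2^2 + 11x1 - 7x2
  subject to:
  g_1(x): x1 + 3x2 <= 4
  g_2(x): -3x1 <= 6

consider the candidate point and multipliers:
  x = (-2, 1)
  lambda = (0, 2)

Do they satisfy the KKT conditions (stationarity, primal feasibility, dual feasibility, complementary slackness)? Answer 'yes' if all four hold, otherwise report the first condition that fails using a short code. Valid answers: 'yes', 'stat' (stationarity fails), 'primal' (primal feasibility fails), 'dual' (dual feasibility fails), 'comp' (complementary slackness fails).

Gradient of f: grad f(x) = Q x + c = (5, 2)
Constraint values g_i(x) = a_i^T x - b_i:
  g_1((-2, 1)) = -3
  g_2((-2, 1)) = 0
Stationarity residual: grad f(x) + sum_i lambda_i a_i = (-1, 2)
  -> stationarity FAILS
Primal feasibility (all g_i <= 0): OK
Dual feasibility (all lambda_i >= 0): OK
Complementary slackness (lambda_i * g_i(x) = 0 for all i): OK

Verdict: the first failing condition is stationarity -> stat.

stat


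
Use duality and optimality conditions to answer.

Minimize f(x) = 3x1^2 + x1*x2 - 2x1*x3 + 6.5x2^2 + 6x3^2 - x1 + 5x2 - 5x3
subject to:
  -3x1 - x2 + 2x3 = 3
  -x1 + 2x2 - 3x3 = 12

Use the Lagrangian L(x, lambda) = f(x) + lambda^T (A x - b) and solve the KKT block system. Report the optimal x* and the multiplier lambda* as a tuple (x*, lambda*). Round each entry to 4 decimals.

Form the Lagrangian:
  L(x, lambda) = (1/2) x^T Q x + c^T x + lambda^T (A x - b)
Stationarity (grad_x L = 0): Q x + c + A^T lambda = 0.
Primal feasibility: A x = b.

This gives the KKT block system:
  [ Q   A^T ] [ x     ]   [-c ]
  [ A    0  ] [ lambda ] = [ b ]

Solving the linear system:
  x*      = (-2.8908, 1.2013, -2.2355)
  lambda* = (-1.0884, -9.4072)
  f(x*)   = 68.1134

x* = (-2.8908, 1.2013, -2.2355), lambda* = (-1.0884, -9.4072)


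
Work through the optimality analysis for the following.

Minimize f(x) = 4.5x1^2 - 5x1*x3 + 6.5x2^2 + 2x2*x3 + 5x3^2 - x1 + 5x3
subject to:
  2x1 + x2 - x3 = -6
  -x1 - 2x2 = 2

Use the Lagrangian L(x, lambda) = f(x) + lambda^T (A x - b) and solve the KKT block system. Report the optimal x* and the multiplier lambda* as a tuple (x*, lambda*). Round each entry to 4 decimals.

Form the Lagrangian:
  L(x, lambda) = (1/2) x^T Q x + c^T x + lambda^T (A x - b)
Stationarity (grad_x L = 0): Q x + c + A^T lambda = 0.
Primal feasibility: A x = b.

This gives the KKT block system:
  [ Q   A^T ] [ x     ]   [-c ]
  [ A    0  ] [ lambda ] = [ b ]

Solving the linear system:
  x*      = (-3.2836, 0.6418, 0.0746)
  lambda* = (23.4478, 15.9701)
  f(x*)   = 56.2015

x* = (-3.2836, 0.6418, 0.0746), lambda* = (23.4478, 15.9701)


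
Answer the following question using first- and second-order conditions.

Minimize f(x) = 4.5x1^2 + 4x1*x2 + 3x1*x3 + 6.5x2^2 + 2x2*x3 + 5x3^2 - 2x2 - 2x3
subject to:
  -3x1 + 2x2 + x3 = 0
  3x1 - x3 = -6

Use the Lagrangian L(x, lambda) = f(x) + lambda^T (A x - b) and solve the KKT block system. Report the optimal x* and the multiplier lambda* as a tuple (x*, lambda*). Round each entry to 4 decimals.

Form the Lagrangian:
  L(x, lambda) = (1/2) x^T Q x + c^T x + lambda^T (A x - b)
Stationarity (grad_x L = 0): Q x + c + A^T lambda = 0.
Primal feasibility: A x = b.

This gives the KKT block system:
  [ Q   A^T ] [ x     ]   [-c ]
  [ A    0  ] [ lambda ] = [ b ]

Solving the linear system:
  x*      = (-1.3846, -3, 1.8462)
  lambda* = (21.4231, 27.7308)
  f(x*)   = 84.3462

x* = (-1.3846, -3, 1.8462), lambda* = (21.4231, 27.7308)


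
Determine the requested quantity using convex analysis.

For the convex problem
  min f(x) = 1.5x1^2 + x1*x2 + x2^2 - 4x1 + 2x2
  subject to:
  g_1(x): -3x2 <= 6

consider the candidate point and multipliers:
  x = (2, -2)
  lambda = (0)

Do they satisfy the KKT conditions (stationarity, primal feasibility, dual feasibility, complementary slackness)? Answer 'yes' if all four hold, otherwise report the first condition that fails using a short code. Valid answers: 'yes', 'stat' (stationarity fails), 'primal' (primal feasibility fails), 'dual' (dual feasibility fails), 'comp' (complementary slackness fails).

Gradient of f: grad f(x) = Q x + c = (0, 0)
Constraint values g_i(x) = a_i^T x - b_i:
  g_1((2, -2)) = 0
Stationarity residual: grad f(x) + sum_i lambda_i a_i = (0, 0)
  -> stationarity OK
Primal feasibility (all g_i <= 0): OK
Dual feasibility (all lambda_i >= 0): OK
Complementary slackness (lambda_i * g_i(x) = 0 for all i): OK

Verdict: yes, KKT holds.

yes


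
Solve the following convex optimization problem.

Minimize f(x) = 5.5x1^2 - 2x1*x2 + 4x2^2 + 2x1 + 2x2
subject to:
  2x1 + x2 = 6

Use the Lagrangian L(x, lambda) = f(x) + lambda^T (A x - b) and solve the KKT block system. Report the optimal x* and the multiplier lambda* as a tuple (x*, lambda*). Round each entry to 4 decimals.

Form the Lagrangian:
  L(x, lambda) = (1/2) x^T Q x + c^T x + lambda^T (A x - b)
Stationarity (grad_x L = 0): Q x + c + A^T lambda = 0.
Primal feasibility: A x = b.

This gives the KKT block system:
  [ Q   A^T ] [ x     ]   [-c ]
  [ A    0  ] [ lambda ] = [ b ]

Solving the linear system:
  x*      = (2.1569, 1.6863)
  lambda* = (-11.1765)
  f(x*)   = 37.3725

x* = (2.1569, 1.6863), lambda* = (-11.1765)


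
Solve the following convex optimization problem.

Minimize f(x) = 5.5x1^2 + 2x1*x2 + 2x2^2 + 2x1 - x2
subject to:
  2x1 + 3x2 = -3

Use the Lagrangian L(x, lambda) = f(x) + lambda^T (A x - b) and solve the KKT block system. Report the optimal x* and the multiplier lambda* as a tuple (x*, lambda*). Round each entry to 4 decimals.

Form the Lagrangian:
  L(x, lambda) = (1/2) x^T Q x + c^T x + lambda^T (A x - b)
Stationarity (grad_x L = 0): Q x + c + A^T lambda = 0.
Primal feasibility: A x = b.

This gives the KKT block system:
  [ Q   A^T ] [ x     ]   [-c ]
  [ A    0  ] [ lambda ] = [ b ]

Solving the linear system:
  x*      = (-0.3297, -0.7802)
  lambda* = (1.5934)
  f(x*)   = 2.4505

x* = (-0.3297, -0.7802), lambda* = (1.5934)


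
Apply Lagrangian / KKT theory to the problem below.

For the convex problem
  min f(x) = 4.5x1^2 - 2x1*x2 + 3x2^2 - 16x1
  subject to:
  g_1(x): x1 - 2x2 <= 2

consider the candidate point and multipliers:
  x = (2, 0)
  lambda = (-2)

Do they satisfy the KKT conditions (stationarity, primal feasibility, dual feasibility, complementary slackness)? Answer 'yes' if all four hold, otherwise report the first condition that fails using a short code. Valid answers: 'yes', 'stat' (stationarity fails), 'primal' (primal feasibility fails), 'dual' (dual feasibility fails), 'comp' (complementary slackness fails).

Gradient of f: grad f(x) = Q x + c = (2, -4)
Constraint values g_i(x) = a_i^T x - b_i:
  g_1((2, 0)) = 0
Stationarity residual: grad f(x) + sum_i lambda_i a_i = (0, 0)
  -> stationarity OK
Primal feasibility (all g_i <= 0): OK
Dual feasibility (all lambda_i >= 0): FAILS
Complementary slackness (lambda_i * g_i(x) = 0 for all i): OK

Verdict: the first failing condition is dual_feasibility -> dual.

dual


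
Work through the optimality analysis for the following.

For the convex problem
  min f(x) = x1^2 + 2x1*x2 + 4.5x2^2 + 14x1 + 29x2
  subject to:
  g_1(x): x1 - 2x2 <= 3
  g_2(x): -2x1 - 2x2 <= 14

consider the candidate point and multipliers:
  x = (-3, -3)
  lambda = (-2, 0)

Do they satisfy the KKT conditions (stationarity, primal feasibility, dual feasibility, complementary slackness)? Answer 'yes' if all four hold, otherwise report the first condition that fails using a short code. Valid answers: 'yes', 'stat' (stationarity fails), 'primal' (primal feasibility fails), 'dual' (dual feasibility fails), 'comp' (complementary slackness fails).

Gradient of f: grad f(x) = Q x + c = (2, -4)
Constraint values g_i(x) = a_i^T x - b_i:
  g_1((-3, -3)) = 0
  g_2((-3, -3)) = -2
Stationarity residual: grad f(x) + sum_i lambda_i a_i = (0, 0)
  -> stationarity OK
Primal feasibility (all g_i <= 0): OK
Dual feasibility (all lambda_i >= 0): FAILS
Complementary slackness (lambda_i * g_i(x) = 0 for all i): OK

Verdict: the first failing condition is dual_feasibility -> dual.

dual


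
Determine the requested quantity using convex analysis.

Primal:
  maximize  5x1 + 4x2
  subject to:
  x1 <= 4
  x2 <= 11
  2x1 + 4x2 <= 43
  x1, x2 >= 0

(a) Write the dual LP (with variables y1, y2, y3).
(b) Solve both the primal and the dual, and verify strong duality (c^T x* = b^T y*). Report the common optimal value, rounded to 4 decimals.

The standard primal-dual pair for 'max c^T x s.t. A x <= b, x >= 0' is:
  Dual:  min b^T y  s.t.  A^T y >= c,  y >= 0.

So the dual LP is:
  minimize  4y1 + 11y2 + 43y3
  subject to:
    y1 + 2y3 >= 5
    y2 + 4y3 >= 4
    y1, y2, y3 >= 0

Solving the primal: x* = (4, 8.75).
  primal value c^T x* = 55.
Solving the dual: y* = (3, 0, 1).
  dual value b^T y* = 55.
Strong duality: c^T x* = b^T y*. Confirmed.

55


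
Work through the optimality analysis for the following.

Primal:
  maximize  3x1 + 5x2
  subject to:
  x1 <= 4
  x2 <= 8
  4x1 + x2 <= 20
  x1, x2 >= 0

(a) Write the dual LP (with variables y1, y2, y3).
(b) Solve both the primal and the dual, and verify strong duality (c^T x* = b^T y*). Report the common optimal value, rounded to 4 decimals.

The standard primal-dual pair for 'max c^T x s.t. A x <= b, x >= 0' is:
  Dual:  min b^T y  s.t.  A^T y >= c,  y >= 0.

So the dual LP is:
  minimize  4y1 + 8y2 + 20y3
  subject to:
    y1 + 4y3 >= 3
    y2 + y3 >= 5
    y1, y2, y3 >= 0

Solving the primal: x* = (3, 8).
  primal value c^T x* = 49.
Solving the dual: y* = (0, 4.25, 0.75).
  dual value b^T y* = 49.
Strong duality: c^T x* = b^T y*. Confirmed.

49


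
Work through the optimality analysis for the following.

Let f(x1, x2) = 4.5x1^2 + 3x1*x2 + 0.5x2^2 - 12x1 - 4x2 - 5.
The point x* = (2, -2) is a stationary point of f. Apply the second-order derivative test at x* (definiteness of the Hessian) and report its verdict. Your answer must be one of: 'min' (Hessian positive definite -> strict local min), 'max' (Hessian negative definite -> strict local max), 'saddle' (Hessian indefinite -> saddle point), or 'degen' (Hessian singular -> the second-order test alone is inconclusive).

Compute the Hessian H = grad^2 f:
  H = [[9, 3], [3, 1]]
Verify stationarity: grad f(x*) = H x* + g = (0, 0).
Eigenvalues of H: 0, 10.
H has a zero eigenvalue (singular; positive semidefinite but not definite), so H is neither positive definite, negative definite, nor indefinite. The second-order test alone is inconclusive -> degen.
(Indeed, f is constant along the null direction of H through x*, so x* is not a strict local extremum.)

degen


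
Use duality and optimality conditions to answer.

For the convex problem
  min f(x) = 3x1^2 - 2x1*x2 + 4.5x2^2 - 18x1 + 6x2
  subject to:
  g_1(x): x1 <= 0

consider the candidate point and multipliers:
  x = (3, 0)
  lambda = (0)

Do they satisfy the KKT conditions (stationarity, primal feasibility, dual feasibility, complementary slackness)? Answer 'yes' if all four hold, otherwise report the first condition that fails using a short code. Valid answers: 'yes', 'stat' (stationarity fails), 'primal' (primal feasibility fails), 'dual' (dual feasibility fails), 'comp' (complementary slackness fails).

Gradient of f: grad f(x) = Q x + c = (0, 0)
Constraint values g_i(x) = a_i^T x - b_i:
  g_1((3, 0)) = 3
Stationarity residual: grad f(x) + sum_i lambda_i a_i = (0, 0)
  -> stationarity OK
Primal feasibility (all g_i <= 0): FAILS
Dual feasibility (all lambda_i >= 0): OK
Complementary slackness (lambda_i * g_i(x) = 0 for all i): OK

Verdict: the first failing condition is primal_feasibility -> primal.

primal


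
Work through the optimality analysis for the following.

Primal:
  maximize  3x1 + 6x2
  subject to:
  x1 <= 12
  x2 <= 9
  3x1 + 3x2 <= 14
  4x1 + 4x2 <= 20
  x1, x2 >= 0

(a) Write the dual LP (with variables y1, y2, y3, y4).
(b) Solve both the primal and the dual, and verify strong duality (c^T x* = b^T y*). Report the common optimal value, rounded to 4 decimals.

The standard primal-dual pair for 'max c^T x s.t. A x <= b, x >= 0' is:
  Dual:  min b^T y  s.t.  A^T y >= c,  y >= 0.

So the dual LP is:
  minimize  12y1 + 9y2 + 14y3 + 20y4
  subject to:
    y1 + 3y3 + 4y4 >= 3
    y2 + 3y3 + 4y4 >= 6
    y1, y2, y3, y4 >= 0

Solving the primal: x* = (0, 4.6667).
  primal value c^T x* = 28.
Solving the dual: y* = (0, 0, 2, 0).
  dual value b^T y* = 28.
Strong duality: c^T x* = b^T y*. Confirmed.

28


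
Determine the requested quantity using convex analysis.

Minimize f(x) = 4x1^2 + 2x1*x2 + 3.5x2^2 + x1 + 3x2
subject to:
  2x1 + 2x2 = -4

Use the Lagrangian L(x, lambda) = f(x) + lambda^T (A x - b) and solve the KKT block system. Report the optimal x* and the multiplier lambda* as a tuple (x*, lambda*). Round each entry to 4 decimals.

Form the Lagrangian:
  L(x, lambda) = (1/2) x^T Q x + c^T x + lambda^T (A x - b)
Stationarity (grad_x L = 0): Q x + c + A^T lambda = 0.
Primal feasibility: A x = b.

This gives the KKT block system:
  [ Q   A^T ] [ x     ]   [-c ]
  [ A    0  ] [ lambda ] = [ b ]

Solving the linear system:
  x*      = (-0.7273, -1.2727)
  lambda* = (3.6818)
  f(x*)   = 5.0909

x* = (-0.7273, -1.2727), lambda* = (3.6818)


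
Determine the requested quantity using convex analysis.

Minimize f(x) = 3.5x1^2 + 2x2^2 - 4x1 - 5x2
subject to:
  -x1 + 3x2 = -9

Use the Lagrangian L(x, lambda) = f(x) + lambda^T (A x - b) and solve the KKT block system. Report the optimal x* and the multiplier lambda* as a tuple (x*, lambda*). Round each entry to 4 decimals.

Form the Lagrangian:
  L(x, lambda) = (1/2) x^T Q x + c^T x + lambda^T (A x - b)
Stationarity (grad_x L = 0): Q x + c + A^T lambda = 0.
Primal feasibility: A x = b.

This gives the KKT block system:
  [ Q   A^T ] [ x     ]   [-c ]
  [ A    0  ] [ lambda ] = [ b ]

Solving the linear system:
  x*      = (1.2985, -2.5672)
  lambda* = (5.0896)
  f(x*)   = 26.7239

x* = (1.2985, -2.5672), lambda* = (5.0896)


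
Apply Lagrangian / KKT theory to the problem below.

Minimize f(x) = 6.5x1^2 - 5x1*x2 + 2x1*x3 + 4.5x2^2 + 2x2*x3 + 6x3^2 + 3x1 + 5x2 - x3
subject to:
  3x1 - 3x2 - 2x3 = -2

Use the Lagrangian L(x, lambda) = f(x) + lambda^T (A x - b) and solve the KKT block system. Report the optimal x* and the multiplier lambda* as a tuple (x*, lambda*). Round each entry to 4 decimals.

Form the Lagrangian:
  L(x, lambda) = (1/2) x^T Q x + c^T x + lambda^T (A x - b)
Stationarity (grad_x L = 0): Q x + c + A^T lambda = 0.
Primal feasibility: A x = b.

This gives the KKT block system:
  [ Q   A^T ] [ x     ]   [-c ]
  [ A    0  ] [ lambda ] = [ b ]

Solving the linear system:
  x*      = (-0.9579, -0.7051, 0.6208)
  lambda* = (1.5618)
  f(x*)   = -1.948

x* = (-0.9579, -0.7051, 0.6208), lambda* = (1.5618)


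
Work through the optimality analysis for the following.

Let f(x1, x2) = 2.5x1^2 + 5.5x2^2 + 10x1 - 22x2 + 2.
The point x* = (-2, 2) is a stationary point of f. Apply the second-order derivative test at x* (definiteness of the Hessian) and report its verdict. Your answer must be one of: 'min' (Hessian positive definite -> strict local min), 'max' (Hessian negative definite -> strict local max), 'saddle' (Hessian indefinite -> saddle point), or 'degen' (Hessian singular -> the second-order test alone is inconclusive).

Compute the Hessian H = grad^2 f:
  H = [[5, 0], [0, 11]]
Verify stationarity: grad f(x*) = H x* + g = (0, 0).
Eigenvalues of H: 5, 11.
Both eigenvalues > 0, so H is positive definite -> x* is a strict local min.

min


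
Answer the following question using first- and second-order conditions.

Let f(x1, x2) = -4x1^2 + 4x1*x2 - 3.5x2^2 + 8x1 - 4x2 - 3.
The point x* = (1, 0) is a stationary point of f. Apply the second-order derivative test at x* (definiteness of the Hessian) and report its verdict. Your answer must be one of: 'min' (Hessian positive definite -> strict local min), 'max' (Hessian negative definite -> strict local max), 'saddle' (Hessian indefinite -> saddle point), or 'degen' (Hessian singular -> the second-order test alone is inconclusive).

Compute the Hessian H = grad^2 f:
  H = [[-8, 4], [4, -7]]
Verify stationarity: grad f(x*) = H x* + g = (0, 0).
Eigenvalues of H: -11.5311, -3.4689.
Both eigenvalues < 0, so H is negative definite -> x* is a strict local max.

max


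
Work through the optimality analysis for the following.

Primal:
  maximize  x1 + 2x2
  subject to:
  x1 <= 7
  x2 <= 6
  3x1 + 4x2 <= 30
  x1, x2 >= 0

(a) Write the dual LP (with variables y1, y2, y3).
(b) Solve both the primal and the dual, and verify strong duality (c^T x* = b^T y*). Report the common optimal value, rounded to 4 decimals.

The standard primal-dual pair for 'max c^T x s.t. A x <= b, x >= 0' is:
  Dual:  min b^T y  s.t.  A^T y >= c,  y >= 0.

So the dual LP is:
  minimize  7y1 + 6y2 + 30y3
  subject to:
    y1 + 3y3 >= 1
    y2 + 4y3 >= 2
    y1, y2, y3 >= 0

Solving the primal: x* = (2, 6).
  primal value c^T x* = 14.
Solving the dual: y* = (0, 0.6667, 0.3333).
  dual value b^T y* = 14.
Strong duality: c^T x* = b^T y*. Confirmed.

14


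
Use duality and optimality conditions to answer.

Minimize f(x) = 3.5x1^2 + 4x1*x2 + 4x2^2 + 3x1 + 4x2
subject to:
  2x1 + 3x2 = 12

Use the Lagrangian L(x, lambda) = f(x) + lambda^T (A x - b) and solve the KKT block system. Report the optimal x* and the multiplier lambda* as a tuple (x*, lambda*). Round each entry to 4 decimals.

Form the Lagrangian:
  L(x, lambda) = (1/2) x^T Q x + c^T x + lambda^T (A x - b)
Stationarity (grad_x L = 0): Q x + c + A^T lambda = 0.
Primal feasibility: A x = b.

This gives the KKT block system:
  [ Q   A^T ] [ x     ]   [-c ]
  [ A    0  ] [ lambda ] = [ b ]

Solving the linear system:
  x*      = (0.9574, 3.3617)
  lambda* = (-11.5745)
  f(x*)   = 77.6064

x* = (0.9574, 3.3617), lambda* = (-11.5745)
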